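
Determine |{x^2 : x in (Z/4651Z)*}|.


For prime p, the number of non-zero quadratic residues is (p-1)/2.
= (4651-1)/2
= 2325

2325


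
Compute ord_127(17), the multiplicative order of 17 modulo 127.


We want ord_127(17), the smallest k >= 1 with 17^k = 1 mod 127.
n = 127 = 127, phi(127) = 126; the order divides phi(n).
Divisors of 126: 1, 2, 3, 6, 7, 9, 14, 18, 21, 42, 63, 126
Repeated squaring mod 127: 17^1 = 17, 17^2 = 35, 17^4 = 82, 17^8 = 120, 17^16 = 49, 17^32 = 115, 17^64 = 17
Test divisors in increasing order:
  k=1: 17^1 = 17 mod 127
  k=2: 17^2 = 35 mod 127
  k=3: 17^3 = 35 * 17 = 87 mod 127
  k=6: 17^6 = 82 * 35 = 76 mod 127
  k=7: 17^7 = 82 * 35 * 17 = 22 mod 127
  k=9: 17^9 = 120 * 17 = 8 mod 127
  k=14: 17^14 = 120 * 82 * 35 = 103 mod 127
  k=18: 17^18 = 49 * 35 = 64 mod 127
  k=21: 17^21 = 49 * 82 * 17 = 107 mod 127
  k=42: 17^42 = 115 * 120 * 35 = 19 mod 127
  k=63: 17^63 = 115 * 49 * 120 * 82 * 35 * 17 = 1 mod 127  <- first divisor giving 1
Order = 63

63


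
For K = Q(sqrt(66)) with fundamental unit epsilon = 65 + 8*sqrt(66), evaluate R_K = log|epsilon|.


epsilon = 65 + 8*sqrt(66)
= 129.9923
R = ln(129.9923)
= 4.8675

4.8675


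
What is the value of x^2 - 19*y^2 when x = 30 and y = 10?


x^2 - d*y^2
= 30^2 - 19*10^2
= 900 - 1900
= -1000

-1000


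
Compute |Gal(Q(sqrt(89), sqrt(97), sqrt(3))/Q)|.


The 3 square roots of distinct primes are multiplicatively independent over Q,
so [K:Q] = 2^3 and Gal(K/Q) is isomorphic to (Z/2Z)^3.
|Gal| = 2^3 = 8

8


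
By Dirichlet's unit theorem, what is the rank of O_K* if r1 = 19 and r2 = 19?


By Dirichlet's unit theorem:
rank = r1 + r2 - 1
= 19 + 19 - 1
= 37

37


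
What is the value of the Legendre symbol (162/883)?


p = 883 is prime, so compute (162/883) with the reciprocity algorithm (Jacobi-symbol steps: pull out 2s via (2/n), flip via reciprocity, reduce):
  pull out 2: (2/883) = -1  (since 883 mod 8 = 3)
  reciprocity: (81/883) -> +(883/81)
  reduce: (73/81)
  reciprocity: (73/81) -> +(81/73)
  reduce: (8/73)
  pull out 2: (2/73) = +1  (since 73 mod 8 = 1)
  pull out 2: (2/73) = +1  (since 73 mod 8 = 1)
  pull out 2: (2/73) = +1  (since 73 mod 8 = 1)
  (1/73) = 1
Product of signs = -1
(162/883) = -1

-1


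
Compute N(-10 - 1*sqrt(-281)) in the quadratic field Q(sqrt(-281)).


N(a + b*sqrt(d)) = a^2 - d*b^2
= (-10)^2 - (-281)*(-1)^2
= 100 + 281
= 381

381


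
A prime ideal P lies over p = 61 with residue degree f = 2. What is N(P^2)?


N(P^a) = p^(a*f)
= 61^(2*2)
= 61^4
= 13845841

13845841


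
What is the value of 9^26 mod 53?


p = 53 is prime and the exponent is (p-1)/2 = 26, so by Euler's criterion 9^26 = (9/53) = +1 or -1 mod 53.
Compute by square-and-multiply:
  26 = 16 + 8 + 2 (binary 11010)
  Repeated squaring mod 53: 9^1 = 9, 9^2 = 28, 9^4 = 42, 9^8 = 15, 9^16 = 13
  9^26 = 9^16 * 9^8 * 9^2 = 13 * 15 * 28 mod 53
    13 * 15 = 195 = 36 mod 53
    36 * 28 = 1008 = 1 mod 53
  9^26 = 1 mod 53
Result 1: 9 is a quadratic residue mod 53.
9^26 mod 53 = 1

1


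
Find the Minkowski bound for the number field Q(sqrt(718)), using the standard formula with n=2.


d = 718, d mod 4 = 2, so disc(K) = 4d = 2872; |disc(K)| = 2872
Real quadratic field, so n = 2, s = r2 = 0, r1 = 2
M = (n!/n^n) * (4/pi)^s * sqrt(|disc(K)|) = (2!/2^2) * (4/pi)^0 * sqrt(2872)
= 0.5 * 1.000000 * 53.591044
= 26.7955

26.7955


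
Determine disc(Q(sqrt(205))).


For K = Q(sqrt(d)) with d squarefree: disc(K) = d if d = 1 mod 4, and disc(K) = 4d if d = 2 or 3 mod 4.
Here d = 205, and d mod 4 = 1.
d = 1 mod 4 (O_K = Z[(1+sqrt(d))/2]), so disc(K) = d = 205

205


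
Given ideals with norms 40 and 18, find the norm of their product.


N(IJ) = N(I) * N(J)
= 40 * 18
= 720

720


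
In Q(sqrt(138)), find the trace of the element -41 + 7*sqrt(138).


Tr(a + b*sqrt(d)) = (a + b*sqrt(d)) + (a - b*sqrt(d)) = 2a
= 2 * (-41)
= -82

-82


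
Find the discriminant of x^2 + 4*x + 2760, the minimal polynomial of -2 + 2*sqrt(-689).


The element -2 + 2*sqrt(-689) has minimal polynomial:
x^2 + 4*x + 2760
Discriminant = (4)^2 - 4*(2760)
= 16 - 11040
= -11024

-11024


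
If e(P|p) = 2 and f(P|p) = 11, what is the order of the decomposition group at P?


|D_P| = e * f
= 2 * 11
= 22

22


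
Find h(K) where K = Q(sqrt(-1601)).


K = Q(sqrt(-1601)). d mod 4 = 3, so D = disc(K) = 4d = -6404
h(K) equals the number of primitive reduced positive-definite forms (a, b, c) = a*x^2 + b*x*y + c*y^2 with b^2 - 4ac = D,
where reduced means |b| <= a <= c, with b >= 0 whenever |b| = a or a = c, and primitive means gcd(a, b, c) = 1.
Reduced forces 3a^2 <= |D| = 6404, so 1 <= a <= 46; b must have the parity of D, and c = (b^2 - D)/(4a) must be an integer >= a.
Enumerate a = 1..46, b in [-a, a]:
  a=1: (1, 0, 1601)  [1]
  a=2: (2, 2, 801)  [1]
  a=3: (3, -2, 534), (3, 2, 534)  [2]
  a=4: none
  a=5: (5, -4, 321), (5, 4, 321)  [2]
  a=6: (6, -2, 267), (6, 2, 267)  [2]
  a=7: (7, -6, 230), (7, 6, 230)  [2]
  a=8: none
  a=9: (9, -2, 178), (9, 2, 178)  [2]
  a=10: (10, -6, 161), (10, 6, 161)  [2]
  a=11: (11, -8, 147), (11, 8, 147)  [2]
  a=12..13: none
  a=14: (14, -6, 115), (14, 6, 115)  [2]
  a=15: (15, -14, 110), (15, -4, 107), (15, 4, 107), (15, 14, 110)  [4]
  a=16..17: none
  a=18: (18, -2, 89), (18, 2, 89)  [2]
  a=19..20: none
  a=21: (21, -20, 81), (21, -8, 77), (21, 8, 77), (21, 20, 81)  [4]
  a=22: (22, -14, 75), (22, 14, 75)  [2]
  a=23: (23, -6, 70), (23, 6, 70)  [2]
  a=24: none
  a=25: (25, -14, 66), (25, 14, 66)  [2]
  a=26: none
  a=27: (27, -20, 63), (27, 20, 63)  [2]
  a=28: none
  a=29: (29, -18, 58), (29, 18, 58)  [2]
  a=30: (30, -26, 59), (30, -14, 55), (30, 14, 55), (30, 26, 59)  [4]
  a=31..32: none
  a=33: (33, -14, 50), (33, -8, 49), (33, 8, 49), (33, 14, 50)  [4]
  a=34: none
  a=35: (35, -34, 54), (35, -6, 46), (35, 6, 46), (35, 34, 54)  [4]
  a=36: none
  a=37: (37, -16, 45), (37, 16, 45)  [2]
  a=38..40: none
  a=41: (41, -22, 42), (41, 22, 42)  [2]
  a=42: (42, -34, 45), (42, 34, 45)  [2]
  a=43..46: none
Total reduced forms: 1 + 1 + 2 + 2 + 2 + 2 + 2 + 2 + 2 + 2 + 4 + 2 + 4 + 2 + 2 + 2 + 2 + 2 + 4 + 4 + 4 + 2 + 2 + 2 = 56
h = 56

56


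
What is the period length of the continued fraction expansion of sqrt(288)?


Run the CF algorithm for sqrt(288).
a_0 = floor(sqrt(288)) = 16; set m_0=0, q_0=1.
Recurrence: m' = q*a - m,  q' = (d - m'^2)/q,  a' = floor((a_0 + m')/q').
  step 1: m=16, q=32, a=1
  step 2: m=16, q=1, a=32
a_2 = 2*a_0 = 32, so the period closes here.
sqrt(288) = [16; 1, 32]
Period length = 2

2


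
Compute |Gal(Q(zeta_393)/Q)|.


|Gal(Q(zeta_393)/Q)| = phi(393)
= 260

260


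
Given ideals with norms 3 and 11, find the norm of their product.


N(IJ) = N(I) * N(J)
= 3 * 11
= 33

33


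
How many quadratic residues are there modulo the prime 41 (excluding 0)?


For prime p, the number of non-zero quadratic residues is (p-1)/2.
= (41-1)/2
= 20

20


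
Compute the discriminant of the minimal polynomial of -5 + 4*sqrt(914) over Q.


The element -5 + 4*sqrt(914) has minimal polynomial:
x^2 + 10*x - 14599
Discriminant = (10)^2 - 4*(-14599)
= 100 + 58396
= 58496

58496


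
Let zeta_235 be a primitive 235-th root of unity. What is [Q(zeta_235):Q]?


The degree equals Euler's totient phi(235).
235 = 5 * 47
phi(235) = 184

184


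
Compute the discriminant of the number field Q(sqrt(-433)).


For K = Q(sqrt(d)) with d squarefree: disc(K) = d if d = 1 mod 4, and disc(K) = 4d if d = 2 or 3 mod 4.
Here d = -433, and d mod 4 = 3.
d = 3 mod 4, not 1 (O_K = Z[sqrt(d)]), so disc(K) = 4d = 4 * (-433) = -1732

-1732


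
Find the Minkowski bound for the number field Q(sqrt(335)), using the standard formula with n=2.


d = 335, d mod 4 = 3, so disc(K) = 4d = 1340; |disc(K)| = 1340
Real quadratic field, so n = 2, s = r2 = 0, r1 = 2
M = (n!/n^n) * (4/pi)^s * sqrt(|disc(K)|) = (2!/2^2) * (4/pi)^0 * sqrt(1340)
= 0.5 * 1.000000 * 36.606010
= 18.3030

18.3030


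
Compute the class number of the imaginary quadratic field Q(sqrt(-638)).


K = Q(sqrt(-638)). d mod 4 = 2, so D = disc(K) = 4d = -2552
h(K) equals the number of primitive reduced positive-definite forms (a, b, c) = a*x^2 + b*x*y + c*y^2 with b^2 - 4ac = D,
where reduced means |b| <= a <= c, with b >= 0 whenever |b| = a or a = c, and primitive means gcd(a, b, c) = 1.
Reduced forces 3a^2 <= |D| = 2552, so 1 <= a <= 29; b must have the parity of D, and c = (b^2 - D)/(4a) must be an integer >= a.
Enumerate a = 1..29, b in [-a, a]:
  a=1: (1, 0, 638)  [1]
  a=2: (2, 0, 319)  [1]
  a=3: (3, -2, 213), (3, 2, 213)  [2]
  a=4..5: none
  a=6: (6, -4, 107), (6, 4, 107)  [2]
  a=7..8: none
  a=9: (9, -2, 71), (9, 2, 71)  [2]
  a=10: none
  a=11: (11, 0, 58)  [1]
  a=12: none
  a=13: (13, -10, 51), (13, 10, 51)  [2]
  a=14..16: none
  a=17: (17, -10, 39), (17, 10, 39)  [2]
  a=18: (18, -16, 39), (18, 16, 39)  [2]
  a=19..21: none
  a=22: (22, 0, 29)  [1]
  a=23: (23, -22, 33), (23, 22, 33)  [2]
  a=24..25: none
  a=26: (26, -16, 27), (26, 16, 27)  [2]
  a=27..29: none
Total reduced forms: 1 + 1 + 2 + 2 + 2 + 1 + 2 + 2 + 2 + 1 + 2 + 2 = 20
h = 20

20


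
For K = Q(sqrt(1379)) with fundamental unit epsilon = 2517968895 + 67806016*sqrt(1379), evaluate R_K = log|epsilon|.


epsilon = 2517968895 + 67806016*sqrt(1379)
= 5.0359e+09
R = ln(5.0359e+09)
= 22.3399

22.3399


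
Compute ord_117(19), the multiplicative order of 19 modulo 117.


We want ord_117(19), the smallest k >= 1 with 19^k = 1 mod 117.
n = 117 = 3^2 * 13, phi(117) = 72; the order divides phi(n).
Divisors of 72: 1, 2, 3, 4, 6, 8, 9, 12, 18, 24, 36, 72
Repeated squaring mod 117: 19^1 = 19, 19^2 = 10, 19^4 = 100, 19^8 = 55, 19^16 = 100, 19^32 = 55, 19^64 = 100
Test divisors in increasing order:
  k=1: 19^1 = 19 mod 117
  k=2: 19^2 = 10 mod 117
  k=3: 19^3 = 10 * 19 = 73 mod 117
  k=4: 19^4 = 100 mod 117
  k=6: 19^6 = 100 * 10 = 64 mod 117
  k=8: 19^8 = 55 mod 117
  k=9: 19^9 = 55 * 19 = 109 mod 117
  k=12: 19^12 = 55 * 100 = 1 mod 117  <- first divisor giving 1
Order = 12

12


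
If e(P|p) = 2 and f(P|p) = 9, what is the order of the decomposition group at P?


|D_P| = e * f
= 2 * 9
= 18

18


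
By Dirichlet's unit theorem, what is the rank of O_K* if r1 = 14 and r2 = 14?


By Dirichlet's unit theorem:
rank = r1 + r2 - 1
= 14 + 14 - 1
= 27

27


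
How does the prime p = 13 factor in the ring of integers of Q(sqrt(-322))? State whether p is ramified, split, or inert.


K = Q(sqrt(-322)). Since d mod 4 = 2, disc(K) = -1288.
Check p | disc: -1288 mod 13 = 12.
p does not divide disc. Compute Legendre symbol (d/p):
3^((13-1)/2) mod 13 = 1
(d/p) = 1, so p splits: (p) = P*P' with e=1, f=1, g=2.
Therefore p is split.

split


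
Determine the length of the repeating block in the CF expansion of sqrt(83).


Run the CF algorithm for sqrt(83).
a_0 = floor(sqrt(83)) = 9; set m_0=0, q_0=1.
Recurrence: m' = q*a - m,  q' = (d - m'^2)/q,  a' = floor((a_0 + m')/q').
  step 1: m=9, q=2, a=9
  step 2: m=9, q=1, a=18
a_2 = 2*a_0 = 18, so the period closes here.
sqrt(83) = [9; 9, 18]
Period length = 2

2


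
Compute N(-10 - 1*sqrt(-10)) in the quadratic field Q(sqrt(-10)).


N(a + b*sqrt(d)) = a^2 - d*b^2
= (-10)^2 - (-10)*(-1)^2
= 100 + 10
= 110

110


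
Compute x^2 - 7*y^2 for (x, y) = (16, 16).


x^2 - d*y^2
= 16^2 - 7*16^2
= 256 - 1792
= -1536

-1536


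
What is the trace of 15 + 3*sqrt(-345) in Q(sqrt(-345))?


Tr(a + b*sqrt(d)) = (a + b*sqrt(d)) + (a - b*sqrt(d)) = 2a
= 2 * (15)
= 30

30


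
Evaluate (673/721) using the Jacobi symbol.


Compute (673/721) via quadratic reciprocity:
  reciprocity: (673/721) -> +(721/673)
  reduce: (48/673)
  pull out 2: (2/673) = +1  (since 673 mod 8 = 1)
  pull out 2: (2/673) = +1  (since 673 mod 8 = 1)
  pull out 2: (2/673) = +1  (since 673 mod 8 = 1)
  pull out 2: (2/673) = +1  (since 673 mod 8 = 1)
  reciprocity: (3/673) -> +(673/3)
  reduce: (1/3)
  (1/3) = 1
Product of signs = 1

1


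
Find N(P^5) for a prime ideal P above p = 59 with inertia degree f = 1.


N(P^a) = p^(a*f)
= 59^(5*1)
= 59^5
= 714924299

714924299


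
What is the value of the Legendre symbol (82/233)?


p = 233 is prime, so compute (82/233) with the reciprocity algorithm (Jacobi-symbol steps: pull out 2s via (2/n), flip via reciprocity, reduce):
  pull out 2: (2/233) = +1  (since 233 mod 8 = 1)
  reciprocity: (41/233) -> +(233/41)
  reduce: (28/41)
  pull out 2: (2/41) = +1  (since 41 mod 8 = 1)
  pull out 2: (2/41) = +1  (since 41 mod 8 = 1)
  reciprocity: (7/41) -> +(41/7)
  reduce: (6/7)
  pull out 2: (2/7) = +1  (since 7 mod 8 = 7)
  reciprocity: (3/7) -> -(7/3)
  reduce: (1/3)
  (1/3) = 1
Product of signs = -1
(82/233) = -1

-1


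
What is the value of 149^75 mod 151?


p = 151 is prime and the exponent is (p-1)/2 = 75, so by Euler's criterion 149^75 = (149/151) = +1 or -1 mod 151.
Compute by square-and-multiply:
  75 = 64 + 8 + 2 + 1 (binary 1001011)
  Repeated squaring mod 151: 149^1 = 149, 149^2 = 4, 149^4 = 16, 149^8 = 105, 149^16 = 2, 149^32 = 4, 149^64 = 16
  149^75 = 149^64 * 149^8 * 149^2 * 149^1 = 16 * 105 * 4 * 149 mod 151
    16 * 105 = 1680 = 19 mod 151
    19 * 4 = 76 = 76 mod 151
    76 * 149 = 11324 = 150 mod 151
  149^75 = 150 mod 151
Result 150 = p - 1 = -1 mod 151: 149 is a quadratic non-residue mod 151. As a residue in [0, p-1] the value is 150.
149^75 mod 151 = 150

150


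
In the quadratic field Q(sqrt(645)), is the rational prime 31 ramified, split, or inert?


K = Q(sqrt(645)). Since d mod 4 = 1, disc(K) = 645.
Check p | disc: 645 mod 31 = 25.
p does not divide disc. Compute Legendre symbol (d/p):
25^((31-1)/2) mod 31 = 1
(d/p) = 1, so p splits: (p) = P*P' with e=1, f=1, g=2.
Therefore p is split.

split


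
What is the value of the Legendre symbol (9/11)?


p = 11 is prime, so compute (9/11) with the reciprocity algorithm (Jacobi-symbol steps: pull out 2s via (2/n), flip via reciprocity, reduce):
  reciprocity: (9/11) -> +(11/9)
  reduce: (2/9)
  pull out 2: (2/9) = +1  (since 9 mod 8 = 1)
  (1/9) = 1
Product of signs = 1
(9/11) = 1

1


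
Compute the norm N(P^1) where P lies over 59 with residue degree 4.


N(P^a) = p^(a*f)
= 59^(1*4)
= 59^4
= 12117361

12117361


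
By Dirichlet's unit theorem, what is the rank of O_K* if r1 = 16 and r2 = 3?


By Dirichlet's unit theorem:
rank = r1 + r2 - 1
= 16 + 3 - 1
= 18

18


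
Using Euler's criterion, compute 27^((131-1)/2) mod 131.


p = 131 is prime and the exponent is (p-1)/2 = 65, so by Euler's criterion 27^65 = (27/131) = +1 or -1 mod 131.
Compute by square-and-multiply:
  65 = 64 + 1 (binary 1000001)
  Repeated squaring mod 131: 27^1 = 27, 27^2 = 74, 27^4 = 105, 27^8 = 21, 27^16 = 48, 27^32 = 77, 27^64 = 34
  27^65 = 27^64 * 27^1 = 34 * 27 mod 131
    34 * 27 = 918 = 1 mod 131
  27^65 = 1 mod 131
Result 1: 27 is a quadratic residue mod 131.
27^65 mod 131 = 1

1


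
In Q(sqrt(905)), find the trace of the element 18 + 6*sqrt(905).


Tr(a + b*sqrt(d)) = (a + b*sqrt(d)) + (a - b*sqrt(d)) = 2a
= 2 * (18)
= 36

36


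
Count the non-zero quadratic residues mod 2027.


For prime p, the number of non-zero quadratic residues is (p-1)/2.
= (2027-1)/2
= 1013

1013


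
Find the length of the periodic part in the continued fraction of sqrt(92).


Run the CF algorithm for sqrt(92).
a_0 = floor(sqrt(92)) = 9; set m_0=0, q_0=1.
Recurrence: m' = q*a - m,  q' = (d - m'^2)/q,  a' = floor((a_0 + m')/q').
  step 1: m=9, q=11, a=1
  step 2: m=2, q=8, a=1
  step 3: m=6, q=7, a=2
  step 4: m=8, q=4, a=4
  step 5: m=8, q=7, a=2
  step 6: m=6, q=8, a=1
  step 7: m=2, q=11, a=1
  step 8: m=9, q=1, a=18
a_8 = 2*a_0 = 18, so the period closes here.
sqrt(92) = [9; 1, 1, 2, 4, 2, 1, 1, 18]
Period length = 8

8


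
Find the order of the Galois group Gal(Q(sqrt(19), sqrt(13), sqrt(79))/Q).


The 3 square roots of distinct primes are multiplicatively independent over Q,
so [K:Q] = 2^3 and Gal(K/Q) is isomorphic to (Z/2Z)^3.
|Gal| = 2^3 = 8

8


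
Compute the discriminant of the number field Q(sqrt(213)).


For K = Q(sqrt(d)) with d squarefree: disc(K) = d if d = 1 mod 4, and disc(K) = 4d if d = 2 or 3 mod 4.
Here d = 213, and d mod 4 = 1.
d = 1 mod 4 (O_K = Z[(1+sqrt(d))/2]), so disc(K) = d = 213

213


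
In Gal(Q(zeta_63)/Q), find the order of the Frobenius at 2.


The Frobenius at p in Gal(Q(zeta_n)/Q) = (Z/nZ)* is the class of p, so its order is ord_63(2), the smallest k >= 1 with 2^k = 1 mod 63.
n = 63 = 3^2 * 7, phi(63) = 36; the order divides phi(n).
Divisors of 36: 1, 2, 3, 4, 6, 9, 12, 18, 36
Repeated squaring mod 63: 2^1 = 2, 2^2 = 4, 2^4 = 16, 2^8 = 4, 2^16 = 16, 2^32 = 4
Test divisors in increasing order:
  k=1: 2^1 = 2 mod 63
  k=2: 2^2 = 4 mod 63
  k=3: 2^3 = 4 * 2 = 8 mod 63
  k=4: 2^4 = 16 mod 63
  k=6: 2^6 = 16 * 4 = 1 mod 63  <- first divisor giving 1
Order = 6

6


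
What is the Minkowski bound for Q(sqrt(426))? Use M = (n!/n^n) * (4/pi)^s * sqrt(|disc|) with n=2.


d = 426, d mod 4 = 2, so disc(K) = 4d = 1704; |disc(K)| = 1704
Real quadratic field, so n = 2, s = r2 = 0, r1 = 2
M = (n!/n^n) * (4/pi)^s * sqrt(|disc(K)|) = (2!/2^2) * (4/pi)^0 * sqrt(1704)
= 0.5 * 1.000000 * 41.279535
= 20.6398

20.6398


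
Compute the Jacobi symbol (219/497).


Compute (219/497) via quadratic reciprocity:
  reciprocity: (219/497) -> +(497/219)
  reduce: (59/219)
  reciprocity: (59/219) -> -(219/59)
  reduce: (42/59)
  pull out 2: (2/59) = -1  (since 59 mod 8 = 3)
  reciprocity: (21/59) -> +(59/21)
  reduce: (17/21)
  reciprocity: (17/21) -> +(21/17)
  reduce: (4/17)
  pull out 2: (2/17) = +1  (since 17 mod 8 = 1)
  pull out 2: (2/17) = +1  (since 17 mod 8 = 1)
  (1/17) = 1
Product of signs = 1

1


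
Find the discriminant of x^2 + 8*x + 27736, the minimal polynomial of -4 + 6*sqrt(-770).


The element -4 + 6*sqrt(-770) has minimal polynomial:
x^2 + 8*x + 27736
Discriminant = (8)^2 - 4*(27736)
= 64 - 110944
= -110880

-110880


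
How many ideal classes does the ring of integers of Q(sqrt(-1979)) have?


K = Q(sqrt(-1979)). d mod 4 = 1, so D = disc(K) = d = -1979
h(K) equals the number of primitive reduced positive-definite forms (a, b, c) = a*x^2 + b*x*y + c*y^2 with b^2 - 4ac = D,
where reduced means |b| <= a <= c, with b >= 0 whenever |b| = a or a = c, and primitive means gcd(a, b, c) = 1.
Reduced forces 3a^2 <= |D| = 1979, so 1 <= a <= 25; b must have the parity of D, and c = (b^2 - D)/(4a) must be an integer >= a.
Enumerate a = 1..25, b in [-a, a]:
  a=1: (1, 1, 495)  [1]
  a=2: none
  a=3: (3, -1, 165), (3, 1, 165)  [2]
  a=4: none
  a=5: (5, -1, 99), (5, 1, 99)  [2]
  a=6: none
  a=7: (7, -3, 71), (7, 3, 71)  [2]
  a=8: none
  a=9: (9, -1, 55), (9, 1, 55)  [2]
  a=10: none
  a=11: (11, -1, 45), (11, 1, 45)  [2]
  a=12: none
  a=13: (13, -7, 39), (13, 7, 39)  [2]
  a=14: none
  a=15: (15, -11, 35), (15, -1, 33), (15, 1, 33), (15, 11, 35)  [4]
  a=16..18: none
  a=19: (19, -15, 29), (19, 15, 29)  [2]
  a=20: none
  a=21: (21, -17, 27), (21, -11, 25), (21, 11, 25), (21, 17, 27)  [4]
  a=22..25: none
Total reduced forms: 1 + 2 + 2 + 2 + 2 + 2 + 2 + 4 + 2 + 4 = 23
h = 23

23


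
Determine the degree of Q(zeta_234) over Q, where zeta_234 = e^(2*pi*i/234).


The degree equals Euler's totient phi(234).
234 = 2 * 3^2 * 13
phi(234) = 72

72


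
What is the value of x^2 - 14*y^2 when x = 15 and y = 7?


x^2 - d*y^2
= 15^2 - 14*7^2
= 225 - 686
= -461

-461


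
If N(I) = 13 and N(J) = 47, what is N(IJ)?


N(IJ) = N(I) * N(J)
= 13 * 47
= 611

611


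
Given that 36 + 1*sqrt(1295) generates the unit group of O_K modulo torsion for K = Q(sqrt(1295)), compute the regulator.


epsilon = 36 + 1*sqrt(1295)
= 71.9861
R = ln(71.9861)
= 4.2765

4.2765


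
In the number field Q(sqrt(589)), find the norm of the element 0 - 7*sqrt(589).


N(a + b*sqrt(d)) = a^2 - d*b^2
= (0)^2 - (589)*(-7)^2
= 0 - 28861
= -28861

-28861


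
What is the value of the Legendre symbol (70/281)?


p = 281 is prime, so compute (70/281) with the reciprocity algorithm (Jacobi-symbol steps: pull out 2s via (2/n), flip via reciprocity, reduce):
  pull out 2: (2/281) = +1  (since 281 mod 8 = 1)
  reciprocity: (35/281) -> +(281/35)
  reduce: (1/35)
  (1/35) = 1
Product of signs = 1
(70/281) = 1

1


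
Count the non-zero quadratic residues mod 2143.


For prime p, the number of non-zero quadratic residues is (p-1)/2.
= (2143-1)/2
= 1071

1071


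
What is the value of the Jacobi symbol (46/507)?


Compute (46/507) via quadratic reciprocity:
  pull out 2: (2/507) = -1  (since 507 mod 8 = 3)
  reciprocity: (23/507) -> -(507/23)
  reduce: (1/23)
  (1/23) = 1
Product of signs = 1

1


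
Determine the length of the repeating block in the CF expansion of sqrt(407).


Run the CF algorithm for sqrt(407).
a_0 = floor(sqrt(407)) = 20; set m_0=0, q_0=1.
Recurrence: m' = q*a - m,  q' = (d - m'^2)/q,  a' = floor((a_0 + m')/q').
  step 1: m=20, q=7, a=5
  step 2: m=15, q=26, a=1
  step 3: m=11, q=11, a=2
  step 4: m=11, q=26, a=1
  step 5: m=15, q=7, a=5
  step 6: m=20, q=1, a=40
a_6 = 2*a_0 = 40, so the period closes here.
sqrt(407) = [20; 5, 1, 2, 1, 5, 40]
Period length = 6

6


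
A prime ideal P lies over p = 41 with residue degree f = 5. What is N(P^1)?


N(P^a) = p^(a*f)
= 41^(1*5)
= 41^5
= 115856201

115856201


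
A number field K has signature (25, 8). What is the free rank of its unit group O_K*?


By Dirichlet's unit theorem:
rank = r1 + r2 - 1
= 25 + 8 - 1
= 32

32


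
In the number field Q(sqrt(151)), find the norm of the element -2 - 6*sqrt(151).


N(a + b*sqrt(d)) = a^2 - d*b^2
= (-2)^2 - (151)*(-6)^2
= 4 - 5436
= -5432

-5432


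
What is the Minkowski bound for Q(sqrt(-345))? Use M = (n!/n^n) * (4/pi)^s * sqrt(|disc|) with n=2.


d = -345, d mod 4 = 3, so disc(K) = 4d = -1380; |disc(K)| = 1380
Imaginary quadratic field, so n = 2, s = r2 = 1, r1 = 0
M = (n!/n^n) * (4/pi)^s * sqrt(|disc(K)|) = (2!/2^2) * (4/pi)^1 * sqrt(1380)
= 0.5 * 1.273240 * 37.148351
= 23.6494

23.6494


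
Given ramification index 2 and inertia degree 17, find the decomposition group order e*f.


|D_P| = e * f
= 2 * 17
= 34

34


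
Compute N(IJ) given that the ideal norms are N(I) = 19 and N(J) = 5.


N(IJ) = N(I) * N(J)
= 19 * 5
= 95

95


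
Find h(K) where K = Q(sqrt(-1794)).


K = Q(sqrt(-1794)). d mod 4 = 2, so D = disc(K) = 4d = -7176
h(K) equals the number of primitive reduced positive-definite forms (a, b, c) = a*x^2 + b*x*y + c*y^2 with b^2 - 4ac = D,
where reduced means |b| <= a <= c, with b >= 0 whenever |b| = a or a = c, and primitive means gcd(a, b, c) = 1.
Reduced forces 3a^2 <= |D| = 7176, so 1 <= a <= 48; b must have the parity of D, and c = (b^2 - D)/(4a) must be an integer >= a.
Enumerate a = 1..48, b in [-a, a]:
  a=1: (1, 0, 1794)  [1]
  a=2: (2, 0, 897)  [1]
  a=3: (3, 0, 598)  [1]
  a=4: none
  a=5: (5, -2, 359), (5, 2, 359)  [2]
  a=6: (6, 0, 299)  [1]
  a=7..9: none
  a=10: (10, -8, 181), (10, 8, 181)  [2]
  a=11..12: none
  a=13: (13, 0, 138)  [1]
  a=14: none
  a=15: (15, -12, 122), (15, 12, 122)  [2]
  a=16: none
  a=17: (17, -10, 107), (17, 10, 107)  [2]
  a=18: none
  a=19: (19, -14, 97), (19, 14, 97)  [2]
  a=20..22: none
  a=23: (23, 0, 78)  [1]
  a=24: none
  a=25: (25, -18, 75), (25, 18, 75)  [2]
  a=26: (26, 0, 69)  [1]
  a=27..28: none
  a=29: (29, -4, 62), (29, 4, 62)  [2]
  a=30: (30, -12, 61), (30, 12, 61)  [2]
  a=31: (31, -4, 58), (31, 4, 58)  [2]
  a=32..33: none
  a=34: (34, -24, 57), (34, 24, 57)  [2]
  a=35..37: none
  a=38: (38, -24, 51), (38, 24, 51)  [2]
  a=39: (39, 0, 46)  [1]
  a=40: none
  a=41: (41, -32, 50), (41, 32, 50)  [2]
  a=42..48: none
Total reduced forms: 1 + 1 + 1 + 2 + 1 + 2 + 1 + 2 + 2 + 2 + 1 + 2 + 1 + 2 + 2 + 2 + 2 + 2 + 1 + 2 = 32
h = 32

32


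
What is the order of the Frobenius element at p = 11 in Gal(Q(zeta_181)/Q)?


The Frobenius at p in Gal(Q(zeta_n)/Q) = (Z/nZ)* is the class of p, so its order is ord_181(11), the smallest k >= 1 with 11^k = 1 mod 181.
n = 181 = 181, phi(181) = 180; the order divides phi(n).
Divisors of 180: 1, 2, 3, 4, 5, 6, 9, 10, 12, 15, 18, 20, 30, 36, 45, 60, 90, 180
Repeated squaring mod 181: 11^1 = 11, 11^2 = 121, 11^4 = 161, 11^8 = 38, 11^16 = 177, 11^32 = 16, 11^64 = 75, 11^128 = 14
Test divisors in increasing order:
  k=1: 11^1 = 11 mod 181
  k=2: 11^2 = 121 mod 181
  k=3: 11^3 = 121 * 11 = 64 mod 181
  k=4: 11^4 = 161 mod 181
  k=5: 11^5 = 161 * 11 = 142 mod 181
  k=6: 11^6 = 161 * 121 = 114 mod 181
  k=9: 11^9 = 38 * 11 = 56 mod 181
  k=10: 11^10 = 38 * 121 = 73 mod 181
  k=12: 11^12 = 38 * 161 = 145 mod 181
  k=15: 11^15 = 38 * 161 * 121 * 11 = 49 mod 181
  k=18: 11^18 = 177 * 121 = 59 mod 181
  k=20: 11^20 = 177 * 161 = 80 mod 181
  k=30: 11^30 = 177 * 38 * 161 * 121 = 48 mod 181
  k=36: 11^36 = 16 * 161 = 42 mod 181
  k=45: 11^45 = 16 * 38 * 161 * 11 = 180 mod 181
  k=60: 11^60 = 16 * 177 * 38 * 161 = 132 mod 181
  k=90: 11^90 = 75 * 177 * 38 * 121 = 1 mod 181  <- first divisor giving 1
Order = 90

90


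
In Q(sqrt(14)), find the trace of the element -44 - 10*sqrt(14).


Tr(a + b*sqrt(d)) = (a + b*sqrt(d)) + (a - b*sqrt(d)) = 2a
= 2 * (-44)
= -88

-88


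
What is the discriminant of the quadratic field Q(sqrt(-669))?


For K = Q(sqrt(d)) with d squarefree: disc(K) = d if d = 1 mod 4, and disc(K) = 4d if d = 2 or 3 mod 4.
Here d = -669, and d mod 4 = 3.
d = 3 mod 4, not 1 (O_K = Z[sqrt(d)]), so disc(K) = 4d = 4 * (-669) = -2676

-2676


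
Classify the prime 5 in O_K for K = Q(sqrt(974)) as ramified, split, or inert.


K = Q(sqrt(974)). Since d mod 4 = 2, disc(K) = 3896.
Check p | disc: 3896 mod 5 = 1.
p does not divide disc. Compute Legendre symbol (d/p):
4^((5-1)/2) mod 5 = 1
(d/p) = 1, so p splits: (p) = P*P' with e=1, f=1, g=2.
Therefore p is split.

split


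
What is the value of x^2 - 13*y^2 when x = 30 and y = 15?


x^2 - d*y^2
= 30^2 - 13*15^2
= 900 - 2925
= -2025

-2025


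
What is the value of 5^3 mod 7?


p = 7 is prime and the exponent is (p-1)/2 = 3, so by Euler's criterion 5^3 = (5/7) = +1 or -1 mod 7.
Compute by square-and-multiply:
  3 = 2 + 1 (binary 11)
  Repeated squaring mod 7: 5^1 = 5, 5^2 = 4
  5^3 = 5^2 * 5^1 = 4 * 5 mod 7
    4 * 5 = 20 = 6 mod 7
  5^3 = 6 mod 7
Result 6 = p - 1 = -1 mod 7: 5 is a quadratic non-residue mod 7. As a residue in [0, p-1] the value is 6.
5^3 mod 7 = 6

6


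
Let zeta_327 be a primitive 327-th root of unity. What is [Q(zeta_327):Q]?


The degree equals Euler's totient phi(327).
327 = 3 * 109
phi(327) = 216

216


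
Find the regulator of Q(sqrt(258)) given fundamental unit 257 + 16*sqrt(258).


epsilon = 257 + 16*sqrt(258)
= 513.9981
R = ln(513.9981)
= 6.2422

6.2422


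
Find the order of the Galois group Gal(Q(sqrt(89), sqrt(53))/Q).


The 2 square roots of distinct primes are multiplicatively independent over Q,
so [K:Q] = 2^2 and Gal(K/Q) is isomorphic to (Z/2Z)^2.
|Gal| = 2^2 = 4

4


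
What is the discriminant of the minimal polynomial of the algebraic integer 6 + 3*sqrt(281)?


The element 6 + 3*sqrt(281) has minimal polynomial:
x^2 - 12*x - 2493
Discriminant = (-12)^2 - 4*(-2493)
= 144 + 9972
= 10116

10116


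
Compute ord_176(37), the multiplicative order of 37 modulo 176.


We want ord_176(37), the smallest k >= 1 with 37^k = 1 mod 176.
n = 176 = 2^4 * 11, phi(176) = 80; the order divides phi(n).
Divisors of 80: 1, 2, 4, 5, 8, 10, 16, 20, 40, 80
Repeated squaring mod 176: 37^1 = 37, 37^2 = 137, 37^4 = 113, 37^8 = 97, 37^16 = 81, 37^32 = 49, 37^64 = 113
Test divisors in increasing order:
  k=1: 37^1 = 37 mod 176
  k=2: 37^2 = 137 mod 176
  k=4: 37^4 = 113 mod 176
  k=5: 37^5 = 113 * 37 = 133 mod 176
  k=8: 37^8 = 97 mod 176
  k=10: 37^10 = 97 * 137 = 89 mod 176
  k=16: 37^16 = 81 mod 176
  k=20: 37^20 = 81 * 113 = 1 mod 176  <- first divisor giving 1
Order = 20

20


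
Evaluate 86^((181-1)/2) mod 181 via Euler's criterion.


p = 181 is prime and the exponent is (p-1)/2 = 90, so by Euler's criterion 86^90 = (86/181) = +1 or -1 mod 181.
Compute by square-and-multiply:
  90 = 64 + 16 + 8 + 2 (binary 1011010)
  Repeated squaring mod 181: 86^1 = 86, 86^2 = 156, 86^4 = 82, 86^8 = 27, 86^16 = 5, 86^32 = 25, 86^64 = 82
  86^90 = 86^64 * 86^16 * 86^8 * 86^2 = 82 * 5 * 27 * 156 mod 181
    82 * 5 = 410 = 48 mod 181
    48 * 27 = 1296 = 29 mod 181
    29 * 156 = 4524 = 180 mod 181
  86^90 = 180 mod 181
Result 180 = p - 1 = -1 mod 181: 86 is a quadratic non-residue mod 181. As a residue in [0, p-1] the value is 180.
86^90 mod 181 = 180

180


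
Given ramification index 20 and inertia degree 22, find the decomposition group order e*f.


|D_P| = e * f
= 20 * 22
= 440

440


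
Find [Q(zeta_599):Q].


The degree equals Euler's totient phi(599).
599 = 599
phi(599) = 598

598


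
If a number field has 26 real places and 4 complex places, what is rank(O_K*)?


By Dirichlet's unit theorem:
rank = r1 + r2 - 1
= 26 + 4 - 1
= 29

29


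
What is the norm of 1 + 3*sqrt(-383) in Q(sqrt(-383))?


N(a + b*sqrt(d)) = a^2 - d*b^2
= (1)^2 - (-383)*(3)^2
= 1 + 3447
= 3448

3448


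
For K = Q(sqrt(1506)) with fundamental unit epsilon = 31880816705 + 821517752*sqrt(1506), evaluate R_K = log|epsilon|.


epsilon = 31880816705 + 821517752*sqrt(1506)
= 6.3762e+10
R = ln(6.3762e+10)
= 24.8784

24.8784


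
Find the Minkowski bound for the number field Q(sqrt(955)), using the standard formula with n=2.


d = 955, d mod 4 = 3, so disc(K) = 4d = 3820; |disc(K)| = 3820
Real quadratic field, so n = 2, s = r2 = 0, r1 = 2
M = (n!/n^n) * (4/pi)^s * sqrt(|disc(K)|) = (2!/2^2) * (4/pi)^0 * sqrt(3820)
= 0.5 * 1.000000 * 61.806149
= 30.9031

30.9031


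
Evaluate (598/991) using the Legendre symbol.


p = 991 is prime, so compute (598/991) with the reciprocity algorithm (Jacobi-symbol steps: pull out 2s via (2/n), flip via reciprocity, reduce):
  pull out 2: (2/991) = +1  (since 991 mod 8 = 7)
  reciprocity: (299/991) -> -(991/299)
  reduce: (94/299)
  pull out 2: (2/299) = -1  (since 299 mod 8 = 3)
  reciprocity: (47/299) -> -(299/47)
  reduce: (17/47)
  reciprocity: (17/47) -> +(47/17)
  reduce: (13/17)
  reciprocity: (13/17) -> +(17/13)
  reduce: (4/13)
  pull out 2: (2/13) = -1  (since 13 mod 8 = 5)
  pull out 2: (2/13) = -1  (since 13 mod 8 = 5)
  (1/13) = 1
Product of signs = -1
(598/991) = -1

-1


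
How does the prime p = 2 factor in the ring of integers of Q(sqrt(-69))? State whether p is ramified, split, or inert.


K = Q(sqrt(-69)). Since d mod 4 = 3, disc(K) = -276.
Check p | disc: -276 mod 2 = 0.
p divides disc, so p ramifies: (p) = P^2 with e=2, f=1, g=1.
Therefore p is ramified.

ramified


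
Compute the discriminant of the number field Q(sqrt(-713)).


For K = Q(sqrt(d)) with d squarefree: disc(K) = d if d = 1 mod 4, and disc(K) = 4d if d = 2 or 3 mod 4.
Here d = -713, and d mod 4 = 3.
d = 3 mod 4, not 1 (O_K = Z[sqrt(d)]), so disc(K) = 4d = 4 * (-713) = -2852

-2852


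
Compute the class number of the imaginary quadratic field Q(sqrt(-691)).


K = Q(sqrt(-691)). d mod 4 = 1, so D = disc(K) = d = -691
h(K) equals the number of primitive reduced positive-definite forms (a, b, c) = a*x^2 + b*x*y + c*y^2 with b^2 - 4ac = D,
where reduced means |b| <= a <= c, with b >= 0 whenever |b| = a or a = c, and primitive means gcd(a, b, c) = 1.
Reduced forces 3a^2 <= |D| = 691, so 1 <= a <= 15; b must have the parity of D, and c = (b^2 - D)/(4a) must be an integer >= a.
Enumerate a = 1..15, b in [-a, a]:
  a=1: (1, 1, 173)  [1]
  a=2..4: none
  a=5: (5, -3, 35), (5, 3, 35)  [2]
  a=6: none
  a=7: (7, -3, 25), (7, 3, 25)  [2]
  a=8..15: none
Total reduced forms: 1 + 2 + 2 = 5
h = 5

5


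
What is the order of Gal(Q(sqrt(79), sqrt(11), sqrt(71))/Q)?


The 3 square roots of distinct primes are multiplicatively independent over Q,
so [K:Q] = 2^3 and Gal(K/Q) is isomorphic to (Z/2Z)^3.
|Gal| = 2^3 = 8

8


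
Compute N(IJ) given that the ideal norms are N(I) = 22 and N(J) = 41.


N(IJ) = N(I) * N(J)
= 22 * 41
= 902

902


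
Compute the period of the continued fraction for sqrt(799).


Run the CF algorithm for sqrt(799).
a_0 = floor(sqrt(799)) = 28; set m_0=0, q_0=1.
Recurrence: m' = q*a - m,  q' = (d - m'^2)/q,  a' = floor((a_0 + m')/q').
  step 1: m=28, q=15, a=3
  step 2: m=17, q=34, a=1
  step 3: m=17, q=15, a=3
  step 4: m=28, q=1, a=56
a_4 = 2*a_0 = 56, so the period closes here.
sqrt(799) = [28; 3, 1, 3, 56]
Period length = 4

4


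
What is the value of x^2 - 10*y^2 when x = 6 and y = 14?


x^2 - d*y^2
= 6^2 - 10*14^2
= 36 - 1960
= -1924

-1924


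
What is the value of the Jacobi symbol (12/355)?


Compute (12/355) via quadratic reciprocity:
  pull out 2: (2/355) = -1  (since 355 mod 8 = 3)
  pull out 2: (2/355) = -1  (since 355 mod 8 = 3)
  reciprocity: (3/355) -> -(355/3)
  reduce: (1/3)
  (1/3) = 1
Product of signs = -1

-1


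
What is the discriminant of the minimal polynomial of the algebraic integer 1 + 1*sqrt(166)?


The element 1 + 1*sqrt(166) has minimal polynomial:
x^2 - 2*x - 165
Discriminant = (-2)^2 - 4*(-165)
= 4 + 660
= 664

664


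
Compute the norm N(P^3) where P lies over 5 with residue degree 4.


N(P^a) = p^(a*f)
= 5^(3*4)
= 5^12
= 244140625

244140625


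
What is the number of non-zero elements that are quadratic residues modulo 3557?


For prime p, the number of non-zero quadratic residues is (p-1)/2.
= (3557-1)/2
= 1778

1778


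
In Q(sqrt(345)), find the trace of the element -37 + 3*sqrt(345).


Tr(a + b*sqrt(d)) = (a + b*sqrt(d)) + (a - b*sqrt(d)) = 2a
= 2 * (-37)
= -74

-74


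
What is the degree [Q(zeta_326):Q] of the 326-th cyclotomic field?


The degree equals Euler's totient phi(326).
326 = 2 * 163
phi(326) = 162

162


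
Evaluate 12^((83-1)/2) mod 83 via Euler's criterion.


p = 83 is prime and the exponent is (p-1)/2 = 41, so by Euler's criterion 12^41 = (12/83) = +1 or -1 mod 83.
Compute by square-and-multiply:
  41 = 32 + 8 + 1 (binary 101001)
  Repeated squaring mod 83: 12^1 = 12, 12^2 = 61, 12^4 = 69, 12^8 = 30, 12^16 = 70, 12^32 = 3
  12^41 = 12^32 * 12^8 * 12^1 = 3 * 30 * 12 mod 83
    3 * 30 = 90 = 7 mod 83
    7 * 12 = 84 = 1 mod 83
  12^41 = 1 mod 83
Result 1: 12 is a quadratic residue mod 83.
12^41 mod 83 = 1

1


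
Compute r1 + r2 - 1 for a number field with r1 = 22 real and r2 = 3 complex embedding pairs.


By Dirichlet's unit theorem:
rank = r1 + r2 - 1
= 22 + 3 - 1
= 24

24


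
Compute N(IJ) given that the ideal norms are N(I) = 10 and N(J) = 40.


N(IJ) = N(I) * N(J)
= 10 * 40
= 400

400


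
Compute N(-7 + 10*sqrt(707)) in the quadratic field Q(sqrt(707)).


N(a + b*sqrt(d)) = a^2 - d*b^2
= (-7)^2 - (707)*(10)^2
= 49 - 70700
= -70651

-70651


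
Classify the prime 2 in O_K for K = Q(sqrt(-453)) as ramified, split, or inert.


K = Q(sqrt(-453)). Since d mod 4 = 3, disc(K) = -1812.
Check p | disc: -1812 mod 2 = 0.
p divides disc, so p ramifies: (p) = P^2 with e=2, f=1, g=1.
Therefore p is ramified.

ramified


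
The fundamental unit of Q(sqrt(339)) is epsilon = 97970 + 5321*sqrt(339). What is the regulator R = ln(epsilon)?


epsilon = 97970 + 5321*sqrt(339)
= 195940.0000
R = ln(195940.0000)
= 12.1856

12.1856


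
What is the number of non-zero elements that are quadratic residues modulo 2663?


For prime p, the number of non-zero quadratic residues is (p-1)/2.
= (2663-1)/2
= 1331

1331


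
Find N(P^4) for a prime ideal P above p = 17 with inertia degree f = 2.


N(P^a) = p^(a*f)
= 17^(4*2)
= 17^8
= 6975757441

6975757441


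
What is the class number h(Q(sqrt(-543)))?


K = Q(sqrt(-543)). d mod 4 = 1, so D = disc(K) = d = -543
h(K) equals the number of primitive reduced positive-definite forms (a, b, c) = a*x^2 + b*x*y + c*y^2 with b^2 - 4ac = D,
where reduced means |b| <= a <= c, with b >= 0 whenever |b| = a or a = c, and primitive means gcd(a, b, c) = 1.
Reduced forces 3a^2 <= |D| = 543, so 1 <= a <= 13; b must have the parity of D, and c = (b^2 - D)/(4a) must be an integer >= a.
Enumerate a = 1..13, b in [-a, a]:
  a=1: (1, 1, 136)  [1]
  a=2: (2, -1, 68), (2, 1, 68)  [2]
  a=3: (3, 3, 46)  [1]
  a=4: (4, -1, 34), (4, 1, 34)  [2]
  a=5: none
  a=6: (6, -3, 23), (6, 3, 23)  [2]
  a=7: none
  a=8: (8, -1, 17), (8, 1, 17)  [2]
  a=9..11: none
  a=12: (12, -9, 13), (12, 9, 13)  [2]
  a=13: none
Total reduced forms: 1 + 2 + 1 + 2 + 2 + 2 + 2 = 12
h = 12

12


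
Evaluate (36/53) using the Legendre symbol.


p = 53 is prime, so compute (36/53) with the reciprocity algorithm (Jacobi-symbol steps: pull out 2s via (2/n), flip via reciprocity, reduce):
  pull out 2: (2/53) = -1  (since 53 mod 8 = 5)
  pull out 2: (2/53) = -1  (since 53 mod 8 = 5)
  reciprocity: (9/53) -> +(53/9)
  reduce: (8/9)
  pull out 2: (2/9) = +1  (since 9 mod 8 = 1)
  pull out 2: (2/9) = +1  (since 9 mod 8 = 1)
  pull out 2: (2/9) = +1  (since 9 mod 8 = 1)
  (1/9) = 1
Product of signs = 1
(36/53) = 1

1


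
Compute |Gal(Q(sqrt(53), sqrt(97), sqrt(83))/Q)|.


The 3 square roots of distinct primes are multiplicatively independent over Q,
so [K:Q] = 2^3 and Gal(K/Q) is isomorphic to (Z/2Z)^3.
|Gal| = 2^3 = 8

8


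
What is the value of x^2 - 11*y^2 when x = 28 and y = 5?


x^2 - d*y^2
= 28^2 - 11*5^2
= 784 - 275
= 509

509


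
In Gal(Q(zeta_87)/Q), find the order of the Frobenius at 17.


The Frobenius at p in Gal(Q(zeta_n)/Q) = (Z/nZ)* is the class of p, so its order is ord_87(17), the smallest k >= 1 with 17^k = 1 mod 87.
n = 87 = 3 * 29, phi(87) = 56; the order divides phi(n).
Divisors of 56: 1, 2, 4, 7, 8, 14, 28, 56
Repeated squaring mod 87: 17^1 = 17, 17^2 = 28, 17^4 = 1, 17^8 = 1, 17^16 = 1, 17^32 = 1
Test divisors in increasing order:
  k=1: 17^1 = 17 mod 87
  k=2: 17^2 = 28 mod 87
  k=4: 17^4 = 1 mod 87  <- first divisor giving 1
Order = 4

4


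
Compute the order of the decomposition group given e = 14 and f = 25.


|D_P| = e * f
= 14 * 25
= 350

350


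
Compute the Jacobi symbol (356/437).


Compute (356/437) via quadratic reciprocity:
  pull out 2: (2/437) = -1  (since 437 mod 8 = 5)
  pull out 2: (2/437) = -1  (since 437 mod 8 = 5)
  reciprocity: (89/437) -> +(437/89)
  reduce: (81/89)
  reciprocity: (81/89) -> +(89/81)
  reduce: (8/81)
  pull out 2: (2/81) = +1  (since 81 mod 8 = 1)
  pull out 2: (2/81) = +1  (since 81 mod 8 = 1)
  pull out 2: (2/81) = +1  (since 81 mod 8 = 1)
  (1/81) = 1
Product of signs = 1

1


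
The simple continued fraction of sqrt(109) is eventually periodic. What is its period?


Run the CF algorithm for sqrt(109).
a_0 = floor(sqrt(109)) = 10; set m_0=0, q_0=1.
Recurrence: m' = q*a - m,  q' = (d - m'^2)/q,  a' = floor((a_0 + m')/q').
  step 1: m=10, q=9, a=2
  step 2: m=8, q=5, a=3
  step 3: m=7, q=12, a=1
  step 4: m=5, q=7, a=2
  step 5: m=9, q=4, a=4
  step 6: m=7, q=15, a=1
  step 7: m=8, q=3, a=6
  step 8: m=10, q=3, a=6
  step 9: m=8, q=15, a=1
  step 10: m=7, q=4, a=4
  step 11: m=9, q=7, a=2
  step 12: m=5, q=12, a=1
  step 13: m=7, q=5, a=3
  step 14: m=8, q=9, a=2
  step 15: m=10, q=1, a=20
a_15 = 2*a_0 = 20, so the period closes here.
sqrt(109) = [10; 2, 3, 1, 2, 4, 1, 6, 6, 1, 4, 2, 1, 3, 2, 20]
Period length = 15

15


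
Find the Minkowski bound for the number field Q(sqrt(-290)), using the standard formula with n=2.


d = -290, d mod 4 = 2, so disc(K) = 4d = -1160; |disc(K)| = 1160
Imaginary quadratic field, so n = 2, s = r2 = 1, r1 = 0
M = (n!/n^n) * (4/pi)^s * sqrt(|disc(K)|) = (2!/2^2) * (4/pi)^1 * sqrt(1160)
= 0.5 * 1.273240 * 34.058773
= 21.6825

21.6825


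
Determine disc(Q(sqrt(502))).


For K = Q(sqrt(d)) with d squarefree: disc(K) = d if d = 1 mod 4, and disc(K) = 4d if d = 2 or 3 mod 4.
Here d = 502, and d mod 4 = 2.
d = 2 mod 4, not 1 (O_K = Z[sqrt(d)]), so disc(K) = 4d = 4 * (502) = 2008

2008


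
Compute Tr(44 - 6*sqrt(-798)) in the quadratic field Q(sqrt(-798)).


Tr(a + b*sqrt(d)) = (a + b*sqrt(d)) + (a - b*sqrt(d)) = 2a
= 2 * (44)
= 88

88


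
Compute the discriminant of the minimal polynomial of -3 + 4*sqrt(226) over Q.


The element -3 + 4*sqrt(226) has minimal polynomial:
x^2 + 6*x - 3607
Discriminant = (6)^2 - 4*(-3607)
= 36 + 14428
= 14464

14464
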